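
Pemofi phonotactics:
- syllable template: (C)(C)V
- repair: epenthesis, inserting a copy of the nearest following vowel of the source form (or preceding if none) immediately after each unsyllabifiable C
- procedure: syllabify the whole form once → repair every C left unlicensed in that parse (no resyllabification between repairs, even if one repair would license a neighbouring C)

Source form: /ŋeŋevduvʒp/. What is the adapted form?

Under (C)(C)V, the unsyllabifiable consonants are /v/, /ʒ/, /p/ (no codas are permitted; onsets may contain at most 2 consonants).
Each unlicensed consonant becomes the onset of a new syllable: /v/ → /vu/, /ʒ/ → /ʒu/, /p/ → /pu/.

ŋeŋevduvuʒupu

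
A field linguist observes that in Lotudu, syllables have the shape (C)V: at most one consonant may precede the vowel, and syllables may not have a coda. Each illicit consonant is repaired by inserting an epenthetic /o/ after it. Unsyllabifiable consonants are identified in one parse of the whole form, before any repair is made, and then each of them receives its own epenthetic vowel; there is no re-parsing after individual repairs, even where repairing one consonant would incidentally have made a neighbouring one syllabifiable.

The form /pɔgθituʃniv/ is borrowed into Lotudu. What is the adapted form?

pɔgoθituʃonivo

The consonants /g/, /ʃ/, /v/ cannot be parsed into a legal (C)V syllable (no codas are permitted; onsets are limited to one consonant).
Each unlicensed consonant becomes the onset of a new syllable: /g/ → /go/, /ʃ/ → /ʃo/, /v/ → /vo/.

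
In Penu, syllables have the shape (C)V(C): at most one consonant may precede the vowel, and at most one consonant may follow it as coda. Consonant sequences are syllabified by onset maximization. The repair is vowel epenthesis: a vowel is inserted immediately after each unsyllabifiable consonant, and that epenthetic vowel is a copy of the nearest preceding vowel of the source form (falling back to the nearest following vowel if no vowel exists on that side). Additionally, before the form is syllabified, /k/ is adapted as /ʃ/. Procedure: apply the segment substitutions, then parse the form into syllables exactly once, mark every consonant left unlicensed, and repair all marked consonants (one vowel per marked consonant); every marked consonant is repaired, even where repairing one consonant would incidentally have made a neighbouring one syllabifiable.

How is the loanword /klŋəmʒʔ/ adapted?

Substitution: /k/ → /ʃ/, giving /ʃlŋəmʒʔ/.
Under (C)V(C), the unsyllabifiable consonants are /ʃ/, /l/, /ʒ/, /ʔ/ (at most one coda consonant is licensed; onsets are limited to one consonant).
Inserting the epenthetic vowel yields /ʃ/ → /ʃə/, /l/ → /lə/, /ʒ/ → /ʒə/, /ʔ/ → /ʔə/.

ʃələŋəmʒəʔə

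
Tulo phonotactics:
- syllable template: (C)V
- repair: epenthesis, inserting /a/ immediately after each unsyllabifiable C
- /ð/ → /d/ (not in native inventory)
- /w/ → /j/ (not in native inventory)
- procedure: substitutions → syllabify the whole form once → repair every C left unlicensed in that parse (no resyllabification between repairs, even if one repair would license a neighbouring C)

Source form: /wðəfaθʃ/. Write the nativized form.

jadəfaθaʃa

Substitution: /w/ → /j/, /ð/ → /d/, giving /jdəfaθʃ/.
The consonants /j/, /θ/, /ʃ/ cannot be parsed into a legal (C)V syllable (no codas are permitted; onsets are limited to one consonant).
Inserting the epenthetic vowel yields /j/ → /ja/, /θ/ → /θa/, /ʃ/ → /ʃa/.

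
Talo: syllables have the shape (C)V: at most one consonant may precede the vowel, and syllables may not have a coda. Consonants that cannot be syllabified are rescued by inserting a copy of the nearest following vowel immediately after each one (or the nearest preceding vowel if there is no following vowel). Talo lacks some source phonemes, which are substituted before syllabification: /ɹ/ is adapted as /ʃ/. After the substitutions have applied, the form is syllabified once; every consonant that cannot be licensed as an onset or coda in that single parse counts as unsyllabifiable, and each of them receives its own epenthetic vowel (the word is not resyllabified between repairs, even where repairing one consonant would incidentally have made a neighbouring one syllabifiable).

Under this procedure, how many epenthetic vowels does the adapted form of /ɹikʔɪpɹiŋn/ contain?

After substitution the input is /ʃikʔɪpʃiŋn/.
The unsyllabifiable consonants are /k/, /p/, /ŋ/, /n/; each receives one epenthetic vowel.

4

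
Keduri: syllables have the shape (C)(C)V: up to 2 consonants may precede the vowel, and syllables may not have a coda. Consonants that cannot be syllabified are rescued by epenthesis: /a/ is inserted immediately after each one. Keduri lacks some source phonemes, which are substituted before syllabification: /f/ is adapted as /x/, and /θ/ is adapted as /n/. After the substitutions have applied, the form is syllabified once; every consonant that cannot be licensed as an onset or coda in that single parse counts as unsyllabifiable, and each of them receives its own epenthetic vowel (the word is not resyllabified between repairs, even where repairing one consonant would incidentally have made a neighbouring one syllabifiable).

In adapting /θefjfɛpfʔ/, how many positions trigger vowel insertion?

4

After substitution the input is /nexjxɛpxʔ/.
The unsyllabifiable consonants are /x/, /p/, /x/, /ʔ/; each receives one epenthetic vowel.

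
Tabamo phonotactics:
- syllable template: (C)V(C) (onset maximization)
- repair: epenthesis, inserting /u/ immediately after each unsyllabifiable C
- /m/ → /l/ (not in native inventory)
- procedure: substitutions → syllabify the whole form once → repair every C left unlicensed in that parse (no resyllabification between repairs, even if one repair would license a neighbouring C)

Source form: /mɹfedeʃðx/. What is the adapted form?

luɹufedeʃðuxu

Substitution: /m/ → /l/, giving /lɹfedeʃðx/.
Syllabifying with onset maximization leaves /l/, /ɹ/, /ð/, /x/ stranded (at most one coda consonant is licensed; onsets are limited to one consonant).
Epenthesis after each stranded consonant: /l/ → /lu/, /ɹ/ → /ɹu/, /ð/ → /ðu/, /x/ → /xu/.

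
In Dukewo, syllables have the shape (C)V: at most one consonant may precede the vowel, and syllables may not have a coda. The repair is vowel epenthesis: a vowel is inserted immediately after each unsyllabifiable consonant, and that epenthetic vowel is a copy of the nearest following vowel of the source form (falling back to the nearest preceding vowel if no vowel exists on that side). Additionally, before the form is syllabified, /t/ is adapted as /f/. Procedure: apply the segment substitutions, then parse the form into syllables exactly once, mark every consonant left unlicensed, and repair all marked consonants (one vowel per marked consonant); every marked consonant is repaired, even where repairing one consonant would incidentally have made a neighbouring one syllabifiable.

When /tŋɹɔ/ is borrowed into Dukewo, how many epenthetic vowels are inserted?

After substitution the input is /fŋɹɔ/.
The unsyllabifiable consonants are /f/, /ŋ/; each receives one epenthetic vowel.

2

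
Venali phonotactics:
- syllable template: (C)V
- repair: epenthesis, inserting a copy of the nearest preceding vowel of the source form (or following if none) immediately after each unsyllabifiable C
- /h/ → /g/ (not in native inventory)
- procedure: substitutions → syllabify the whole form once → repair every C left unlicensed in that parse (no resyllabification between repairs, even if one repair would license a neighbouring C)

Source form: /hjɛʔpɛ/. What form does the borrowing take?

gɛjɛʔɛpɛ

Substitution: /h/ → /g/, giving /gjɛʔpɛ/.
The consonants /g/, /ʔ/ cannot be parsed into a legal (C)V syllable (no codas are permitted; onsets are limited to one consonant).
Each unlicensed consonant becomes the onset of a new syllable: /g/ → /gɛ/, /ʔ/ → /ʔɛ/.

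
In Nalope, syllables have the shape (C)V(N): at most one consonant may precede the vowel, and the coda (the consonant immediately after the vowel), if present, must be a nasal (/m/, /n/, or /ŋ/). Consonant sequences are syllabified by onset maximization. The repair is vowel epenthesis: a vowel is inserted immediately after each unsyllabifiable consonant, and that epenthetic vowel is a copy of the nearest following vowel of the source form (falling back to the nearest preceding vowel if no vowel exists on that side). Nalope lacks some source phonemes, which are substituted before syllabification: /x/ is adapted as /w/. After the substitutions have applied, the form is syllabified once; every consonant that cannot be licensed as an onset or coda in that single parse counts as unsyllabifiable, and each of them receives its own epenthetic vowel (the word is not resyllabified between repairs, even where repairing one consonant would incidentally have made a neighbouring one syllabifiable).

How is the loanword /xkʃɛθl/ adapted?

Substitution: /x/ → /w/, giving /wkʃɛθl/.
Under (C)V(N), the unsyllabifiable consonants are /w/, /k/, /θ/, /l/ (only a nasal (/m/, /n/, or /ŋ/) is licensed in coda position; onsets are limited to one consonant).
Inserting the epenthetic vowel yields /w/ → /wɛ/, /k/ → /kɛ/, /θ/ → /θɛ/, /l/ → /lɛ/.

wɛkɛʃɛθɛlɛ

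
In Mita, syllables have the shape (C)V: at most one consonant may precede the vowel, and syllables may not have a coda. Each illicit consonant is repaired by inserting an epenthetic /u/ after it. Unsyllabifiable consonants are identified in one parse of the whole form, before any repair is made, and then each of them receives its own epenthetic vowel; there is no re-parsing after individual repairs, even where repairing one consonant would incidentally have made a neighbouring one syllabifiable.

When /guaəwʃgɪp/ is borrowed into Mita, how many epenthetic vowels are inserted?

3

The unsyllabifiable consonants are /w/, /ʃ/, /p/; each receives one epenthetic vowel.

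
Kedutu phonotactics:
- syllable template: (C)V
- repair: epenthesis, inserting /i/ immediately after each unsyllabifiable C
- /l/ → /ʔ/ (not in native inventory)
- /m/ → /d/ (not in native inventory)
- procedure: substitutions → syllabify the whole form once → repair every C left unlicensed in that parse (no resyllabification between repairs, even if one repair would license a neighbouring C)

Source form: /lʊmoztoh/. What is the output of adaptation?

Substitution: /l/ → /ʔ/, /m/ → /d/, giving /ʔʊdoztoh/.
The consonants /z/, /h/ cannot be parsed into a legal (C)V syllable (no codas are permitted; onsets are limited to one consonant).
Inserting the epenthetic vowel yields /z/ → /zi/, /h/ → /hi/.

ʔʊdozitohi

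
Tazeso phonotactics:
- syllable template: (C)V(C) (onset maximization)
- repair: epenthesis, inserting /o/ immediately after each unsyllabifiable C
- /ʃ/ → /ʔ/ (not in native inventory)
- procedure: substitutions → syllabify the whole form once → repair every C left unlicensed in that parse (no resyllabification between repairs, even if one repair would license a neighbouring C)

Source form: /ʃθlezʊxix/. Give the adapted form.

Substitution: /ʃ/ → /ʔ/, giving /ʔθlezʊxix/.
The consonants /ʔ/, /θ/ cannot be parsed into a legal (C)V(C) syllable (at most one coda consonant is licensed; onsets are limited to one consonant).
Inserting the epenthetic vowel yields /ʔ/ → /ʔo/, /θ/ → /θo/.

ʔoθolezʊxix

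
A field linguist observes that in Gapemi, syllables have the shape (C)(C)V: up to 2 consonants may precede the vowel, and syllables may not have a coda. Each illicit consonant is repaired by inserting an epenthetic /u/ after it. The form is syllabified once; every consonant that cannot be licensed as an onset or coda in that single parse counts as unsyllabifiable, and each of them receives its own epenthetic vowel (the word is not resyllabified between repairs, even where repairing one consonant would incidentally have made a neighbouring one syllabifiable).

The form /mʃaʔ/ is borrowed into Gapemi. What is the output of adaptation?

Under (C)(C)V, the unsyllabifiable consonants are /ʔ/ (no codas are permitted; onsets may contain at most 2 consonants).
Epenthesis after each stranded consonant: /ʔ/ → /ʔu/.

mʃaʔu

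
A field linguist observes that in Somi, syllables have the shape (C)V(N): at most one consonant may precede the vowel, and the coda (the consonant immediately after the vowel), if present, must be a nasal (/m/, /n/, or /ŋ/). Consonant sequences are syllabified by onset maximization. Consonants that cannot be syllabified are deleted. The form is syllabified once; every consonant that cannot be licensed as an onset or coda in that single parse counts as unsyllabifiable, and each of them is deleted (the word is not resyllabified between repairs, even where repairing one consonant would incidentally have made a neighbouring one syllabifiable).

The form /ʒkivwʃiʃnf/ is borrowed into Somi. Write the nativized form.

kiʃi

The consonants /ʒ/, /v/, /w/, /ʃ/, /n/, /f/ cannot be parsed into a legal (C)V(N) syllable (only a nasal (/m/, /n/, or /ŋ/) is licensed in coda position; onsets are limited to one consonant).
Deleting the stranded consonants removes /ʒ/, /v/, /w/, /ʃ/, /n/, /f/.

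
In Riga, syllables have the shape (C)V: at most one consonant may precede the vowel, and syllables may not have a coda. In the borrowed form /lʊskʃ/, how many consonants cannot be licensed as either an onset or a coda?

3

Syllabifying with onset maximization leaves /s/, /k/, /ʃ/ stranded (no codas are permitted; onsets are limited to one consonant).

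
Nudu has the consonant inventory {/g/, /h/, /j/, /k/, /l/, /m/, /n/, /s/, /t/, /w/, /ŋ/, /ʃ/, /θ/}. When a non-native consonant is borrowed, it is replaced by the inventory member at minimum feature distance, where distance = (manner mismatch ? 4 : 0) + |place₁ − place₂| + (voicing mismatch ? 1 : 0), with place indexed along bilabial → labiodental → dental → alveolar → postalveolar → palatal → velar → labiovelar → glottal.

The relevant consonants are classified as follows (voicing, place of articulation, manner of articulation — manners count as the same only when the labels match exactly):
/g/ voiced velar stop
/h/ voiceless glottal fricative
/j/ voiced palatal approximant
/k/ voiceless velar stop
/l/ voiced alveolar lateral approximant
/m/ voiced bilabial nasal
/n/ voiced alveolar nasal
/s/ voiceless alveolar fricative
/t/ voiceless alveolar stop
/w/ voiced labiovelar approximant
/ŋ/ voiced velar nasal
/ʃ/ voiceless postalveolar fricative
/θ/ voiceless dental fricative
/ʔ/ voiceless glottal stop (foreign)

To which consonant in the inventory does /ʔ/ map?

/k/ is closest: same manner (stop), place distance 2 (glottal→velar), same voicing; total 2. Next closest is /g/ at distance 3.

k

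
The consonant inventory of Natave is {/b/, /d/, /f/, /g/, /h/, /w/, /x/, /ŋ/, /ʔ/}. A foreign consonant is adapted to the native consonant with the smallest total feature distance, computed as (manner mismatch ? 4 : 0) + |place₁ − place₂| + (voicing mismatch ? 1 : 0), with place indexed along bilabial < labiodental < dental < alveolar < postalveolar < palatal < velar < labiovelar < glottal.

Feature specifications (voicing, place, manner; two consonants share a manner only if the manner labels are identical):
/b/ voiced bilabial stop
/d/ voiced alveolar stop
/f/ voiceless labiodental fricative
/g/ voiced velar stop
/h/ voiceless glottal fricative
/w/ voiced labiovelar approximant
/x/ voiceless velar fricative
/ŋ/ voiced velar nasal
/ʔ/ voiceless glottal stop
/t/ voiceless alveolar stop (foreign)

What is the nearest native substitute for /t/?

d

/d/ is closest: same manner (stop), place distance 0 (alveolar→alveolar), voicing differs (+1); total 1. Next closest is /b/ at distance 4.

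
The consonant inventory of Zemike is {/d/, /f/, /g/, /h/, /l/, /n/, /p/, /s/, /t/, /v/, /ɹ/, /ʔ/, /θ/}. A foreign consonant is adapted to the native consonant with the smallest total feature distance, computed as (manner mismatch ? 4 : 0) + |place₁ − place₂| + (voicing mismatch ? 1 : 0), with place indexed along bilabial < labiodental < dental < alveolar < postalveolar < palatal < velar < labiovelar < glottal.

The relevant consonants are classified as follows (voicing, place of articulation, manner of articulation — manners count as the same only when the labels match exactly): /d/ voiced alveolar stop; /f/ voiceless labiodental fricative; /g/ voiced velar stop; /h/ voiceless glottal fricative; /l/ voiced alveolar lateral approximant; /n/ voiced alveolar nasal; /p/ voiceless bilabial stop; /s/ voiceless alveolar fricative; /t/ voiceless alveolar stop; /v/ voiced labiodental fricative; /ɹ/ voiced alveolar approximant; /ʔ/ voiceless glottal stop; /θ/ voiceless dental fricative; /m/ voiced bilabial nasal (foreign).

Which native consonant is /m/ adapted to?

n

/n/ is closest: same manner (nasal), place distance 3 (bilabial→alveolar), same voicing; total 3. Next closest is /p/ at distance 5.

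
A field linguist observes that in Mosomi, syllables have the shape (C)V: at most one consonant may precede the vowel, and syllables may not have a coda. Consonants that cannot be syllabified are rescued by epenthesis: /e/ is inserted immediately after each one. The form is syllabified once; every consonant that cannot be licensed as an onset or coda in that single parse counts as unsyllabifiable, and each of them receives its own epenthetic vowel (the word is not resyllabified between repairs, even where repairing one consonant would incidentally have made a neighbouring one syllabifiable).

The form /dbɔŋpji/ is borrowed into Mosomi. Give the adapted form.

Under (C)V, the unsyllabifiable consonants are /d/, /ŋ/, /p/ (no codas are permitted; onsets are limited to one consonant).
Each unlicensed consonant becomes the onset of a new syllable: /d/ → /de/, /ŋ/ → /ŋe/, /p/ → /pe/.

debɔŋepeji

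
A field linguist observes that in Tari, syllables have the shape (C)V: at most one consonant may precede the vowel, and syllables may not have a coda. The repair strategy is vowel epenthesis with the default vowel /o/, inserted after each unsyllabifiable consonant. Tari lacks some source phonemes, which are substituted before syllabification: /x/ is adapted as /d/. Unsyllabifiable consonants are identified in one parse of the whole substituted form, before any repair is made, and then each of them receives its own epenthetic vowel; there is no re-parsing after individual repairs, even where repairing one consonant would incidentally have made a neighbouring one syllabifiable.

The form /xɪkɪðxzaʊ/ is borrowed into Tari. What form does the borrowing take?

dɪkɪðodozaʊ

Substitution: /x/ → /d/, giving /dɪkɪðdzaʊ/.
Under (C)V, the unsyllabifiable consonants are /ð/, /d/ (no codas are permitted; onsets are limited to one consonant).
Epenthesis after each stranded consonant: /ð/ → /ðo/, /d/ → /do/.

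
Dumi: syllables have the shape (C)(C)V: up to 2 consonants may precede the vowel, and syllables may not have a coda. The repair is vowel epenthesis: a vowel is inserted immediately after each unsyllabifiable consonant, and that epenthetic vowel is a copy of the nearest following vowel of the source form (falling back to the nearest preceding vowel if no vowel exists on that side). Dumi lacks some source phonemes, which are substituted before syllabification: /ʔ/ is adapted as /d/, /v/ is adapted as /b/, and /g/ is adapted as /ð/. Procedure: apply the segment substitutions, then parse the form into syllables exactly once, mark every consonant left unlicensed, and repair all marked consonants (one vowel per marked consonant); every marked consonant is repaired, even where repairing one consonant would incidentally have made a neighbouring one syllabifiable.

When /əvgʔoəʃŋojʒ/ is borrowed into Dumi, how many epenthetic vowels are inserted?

After substitution the input is /əbðdoəʃŋojʒ/.
The unsyllabifiable consonants are /b/, /j/, /ʒ/; each receives one epenthetic vowel.

3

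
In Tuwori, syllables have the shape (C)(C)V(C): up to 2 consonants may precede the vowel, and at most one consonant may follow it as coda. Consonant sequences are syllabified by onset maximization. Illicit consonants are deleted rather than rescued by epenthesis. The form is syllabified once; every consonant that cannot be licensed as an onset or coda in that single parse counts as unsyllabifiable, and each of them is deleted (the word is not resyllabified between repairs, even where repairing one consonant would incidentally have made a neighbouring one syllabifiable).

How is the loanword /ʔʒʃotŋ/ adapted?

ʒʃot

Under (C)(C)V(C), the unsyllabifiable consonants are /ʔ/, /ŋ/ (at most one coda consonant is licensed; onsets may contain at most 2 consonants).
Deletion applies to /ʔ/, /ŋ/.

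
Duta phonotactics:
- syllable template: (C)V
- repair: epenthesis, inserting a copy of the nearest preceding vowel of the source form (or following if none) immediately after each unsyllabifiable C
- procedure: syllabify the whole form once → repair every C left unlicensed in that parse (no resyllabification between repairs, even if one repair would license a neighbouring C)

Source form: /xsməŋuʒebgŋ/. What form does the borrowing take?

Under (C)V, the unsyllabifiable consonants are /x/, /s/, /b/, /g/, /ŋ/ (no codas are permitted; onsets are limited to one consonant).
Inserting the epenthetic vowel yields /x/ → /xə/, /s/ → /sə/, /b/ → /be/, /g/ → /ge/, /ŋ/ → /ŋe/.

xəsəməŋuʒebegeŋe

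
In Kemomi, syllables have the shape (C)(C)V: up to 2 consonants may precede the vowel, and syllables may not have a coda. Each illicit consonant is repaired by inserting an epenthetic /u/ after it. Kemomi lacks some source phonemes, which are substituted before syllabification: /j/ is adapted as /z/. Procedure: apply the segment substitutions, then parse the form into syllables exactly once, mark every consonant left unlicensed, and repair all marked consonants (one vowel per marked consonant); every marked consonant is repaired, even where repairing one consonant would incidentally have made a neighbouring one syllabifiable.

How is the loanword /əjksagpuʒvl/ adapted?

Substitution: /j/ → /z/, giving /əzksagpuʒvl/.
Syllabifying with onset maximization leaves /z/, /ʒ/, /v/, /l/ stranded (no codas are permitted; onsets may contain at most 2 consonants).
Inserting the epenthetic vowel yields /z/ → /zu/, /ʒ/ → /ʒu/, /v/ → /vu/, /l/ → /lu/.

əzuksagpuʒuvulu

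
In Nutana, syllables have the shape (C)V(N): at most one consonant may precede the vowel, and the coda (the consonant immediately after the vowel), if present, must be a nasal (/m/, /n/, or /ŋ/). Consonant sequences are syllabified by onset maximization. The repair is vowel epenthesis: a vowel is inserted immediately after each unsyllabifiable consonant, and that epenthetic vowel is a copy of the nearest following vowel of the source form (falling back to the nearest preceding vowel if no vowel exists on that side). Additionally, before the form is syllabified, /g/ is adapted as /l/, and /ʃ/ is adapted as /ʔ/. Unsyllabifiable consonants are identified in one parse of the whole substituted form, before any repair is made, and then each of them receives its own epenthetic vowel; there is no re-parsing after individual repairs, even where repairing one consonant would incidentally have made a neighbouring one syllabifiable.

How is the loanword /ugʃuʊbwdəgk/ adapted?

Substitution: /g/ → /l/, /ʃ/ → /ʔ/, giving /ulʔuʊbwdəlk/.
Syllabifying with onset maximization leaves /l/, /b/, /w/, /l/, /k/ stranded (only a nasal (/m/, /n/, or /ŋ/) is licensed in coda position; onsets are limited to one consonant).
Inserting the epenthetic vowel yields /l/ → /lu/, /b/ → /bə/, /w/ → /wə/, /l/ → /lə/, /k/ → /kə/.

uluʔuʊbəwədələkə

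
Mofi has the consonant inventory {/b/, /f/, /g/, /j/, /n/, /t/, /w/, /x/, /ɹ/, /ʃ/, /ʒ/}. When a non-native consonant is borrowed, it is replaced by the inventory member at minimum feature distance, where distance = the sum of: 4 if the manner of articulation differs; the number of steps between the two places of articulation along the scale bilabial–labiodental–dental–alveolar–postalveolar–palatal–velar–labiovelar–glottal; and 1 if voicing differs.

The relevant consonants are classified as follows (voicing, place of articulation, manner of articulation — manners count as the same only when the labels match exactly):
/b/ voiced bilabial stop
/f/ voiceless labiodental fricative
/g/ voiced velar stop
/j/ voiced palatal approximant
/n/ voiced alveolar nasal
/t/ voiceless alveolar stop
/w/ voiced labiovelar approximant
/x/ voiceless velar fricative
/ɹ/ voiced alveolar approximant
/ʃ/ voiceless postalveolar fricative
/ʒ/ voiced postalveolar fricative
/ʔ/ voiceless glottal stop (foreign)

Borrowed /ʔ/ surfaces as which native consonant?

g

/g/ is closest: same manner (stop), place distance 2 (glottal→velar), voicing differs (+1); total 3. Next closest is /t/ at distance 5.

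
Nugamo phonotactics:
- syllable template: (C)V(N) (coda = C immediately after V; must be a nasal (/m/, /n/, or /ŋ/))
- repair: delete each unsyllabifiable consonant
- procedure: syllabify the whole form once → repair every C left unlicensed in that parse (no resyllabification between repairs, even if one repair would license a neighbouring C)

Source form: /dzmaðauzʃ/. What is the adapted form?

maðau

Under (C)V(N), the unsyllabifiable consonants are /d/, /z/, /z/, /ʃ/ (only a nasal (/m/, /n/, or /ŋ/) is licensed in coda position; onsets are limited to one consonant).
Each unlicensed consonant is deleted: /d/, /z/, /z/, /ʃ/.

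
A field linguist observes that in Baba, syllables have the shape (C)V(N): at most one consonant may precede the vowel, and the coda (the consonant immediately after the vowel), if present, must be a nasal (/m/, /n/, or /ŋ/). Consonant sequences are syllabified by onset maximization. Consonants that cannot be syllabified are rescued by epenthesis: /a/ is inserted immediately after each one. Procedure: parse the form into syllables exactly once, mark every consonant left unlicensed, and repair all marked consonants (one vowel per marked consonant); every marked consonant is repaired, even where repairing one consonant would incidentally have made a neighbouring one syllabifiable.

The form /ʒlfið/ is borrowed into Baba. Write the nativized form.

Under (C)V(N), the unsyllabifiable consonants are /ʒ/, /l/, /ð/ (only a nasal (/m/, /n/, or /ŋ/) is licensed in coda position; onsets are limited to one consonant).
Epenthesis after each stranded consonant: /ʒ/ → /ʒa/, /l/ → /la/, /ð/ → /ða/.

ʒalafiða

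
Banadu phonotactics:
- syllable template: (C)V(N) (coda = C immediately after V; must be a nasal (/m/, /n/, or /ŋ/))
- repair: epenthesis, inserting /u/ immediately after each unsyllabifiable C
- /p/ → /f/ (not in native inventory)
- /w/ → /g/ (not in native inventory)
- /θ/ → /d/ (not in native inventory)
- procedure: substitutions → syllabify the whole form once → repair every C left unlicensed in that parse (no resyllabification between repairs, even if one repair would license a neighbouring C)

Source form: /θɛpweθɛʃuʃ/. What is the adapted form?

Substitution: /θ/ → /d/, /p/ → /f/, /w/ → /g/, giving /dɛfgedɛʃuʃ/.
Under (C)V(N), the unsyllabifiable consonants are /f/, /ʃ/ (only a nasal (/m/, /n/, or /ŋ/) is licensed in coda position; onsets are limited to one consonant).
Epenthesis after each stranded consonant: /f/ → /fu/, /ʃ/ → /ʃu/.

dɛfugedɛʃuʃu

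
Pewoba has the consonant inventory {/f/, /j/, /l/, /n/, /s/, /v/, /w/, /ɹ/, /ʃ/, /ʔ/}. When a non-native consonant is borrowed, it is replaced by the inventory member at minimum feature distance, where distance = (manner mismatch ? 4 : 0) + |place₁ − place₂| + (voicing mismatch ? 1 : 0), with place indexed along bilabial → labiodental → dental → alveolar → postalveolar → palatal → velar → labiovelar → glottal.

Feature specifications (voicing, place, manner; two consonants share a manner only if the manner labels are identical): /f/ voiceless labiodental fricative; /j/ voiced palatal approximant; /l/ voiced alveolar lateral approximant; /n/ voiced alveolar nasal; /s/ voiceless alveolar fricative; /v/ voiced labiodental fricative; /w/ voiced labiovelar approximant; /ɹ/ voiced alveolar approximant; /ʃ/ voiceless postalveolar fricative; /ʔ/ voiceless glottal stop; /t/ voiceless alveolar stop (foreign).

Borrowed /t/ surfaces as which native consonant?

/s/ is closest: manner differs (stop→fricative, +4), place distance 0 (alveolar→alveolar), same voicing; total 4. Next closest is /l/ at distance 5.

s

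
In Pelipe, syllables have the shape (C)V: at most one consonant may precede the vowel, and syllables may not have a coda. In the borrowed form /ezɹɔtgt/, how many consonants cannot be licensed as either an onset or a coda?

4

Under (C)V, the unsyllabifiable consonants are /z/, /t/, /g/, /t/ (no codas are permitted; onsets are limited to one consonant).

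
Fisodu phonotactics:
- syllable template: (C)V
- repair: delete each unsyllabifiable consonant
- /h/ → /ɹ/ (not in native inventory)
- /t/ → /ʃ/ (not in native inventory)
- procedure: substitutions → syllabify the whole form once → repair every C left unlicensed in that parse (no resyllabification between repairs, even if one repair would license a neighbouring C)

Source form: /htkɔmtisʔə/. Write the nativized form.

kɔʃiʔə

Substitution: /h/ → /ɹ/, /t/ → /ʃ/, giving /ɹʃkɔmʃisʔə/.
Under (C)V, the unsyllabifiable consonants are /ɹ/, /ʃ/, /m/, /s/ (no codas are permitted; onsets are limited to one consonant).
Deletion applies to /ɹ/, /ʃ/, /m/, /s/.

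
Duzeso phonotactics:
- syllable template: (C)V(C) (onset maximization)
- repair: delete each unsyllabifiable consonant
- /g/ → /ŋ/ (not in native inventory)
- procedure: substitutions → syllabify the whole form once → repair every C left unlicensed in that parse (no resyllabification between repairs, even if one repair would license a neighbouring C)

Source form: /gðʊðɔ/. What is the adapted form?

Substitution: /g/ → /ŋ/, giving /ŋðʊðɔ/.
Syllabifying with onset maximization leaves /ŋ/ stranded (at most one coda consonant is licensed; onsets are limited to one consonant).
Deleting the stranded consonants removes /ŋ/.

ðʊðɔ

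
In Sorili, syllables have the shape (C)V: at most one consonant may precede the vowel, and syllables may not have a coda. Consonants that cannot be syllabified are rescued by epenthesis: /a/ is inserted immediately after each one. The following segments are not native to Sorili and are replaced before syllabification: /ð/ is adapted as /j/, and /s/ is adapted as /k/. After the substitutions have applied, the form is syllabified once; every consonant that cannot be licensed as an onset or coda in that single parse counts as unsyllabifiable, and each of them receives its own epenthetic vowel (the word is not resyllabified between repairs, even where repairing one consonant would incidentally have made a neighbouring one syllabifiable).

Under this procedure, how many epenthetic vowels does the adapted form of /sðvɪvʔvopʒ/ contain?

After substitution the input is /kjvɪvʔvopʒ/.
The unsyllabifiable consonants are /k/, /j/, /v/, /ʔ/, /p/, /ʒ/; each receives one epenthetic vowel.

6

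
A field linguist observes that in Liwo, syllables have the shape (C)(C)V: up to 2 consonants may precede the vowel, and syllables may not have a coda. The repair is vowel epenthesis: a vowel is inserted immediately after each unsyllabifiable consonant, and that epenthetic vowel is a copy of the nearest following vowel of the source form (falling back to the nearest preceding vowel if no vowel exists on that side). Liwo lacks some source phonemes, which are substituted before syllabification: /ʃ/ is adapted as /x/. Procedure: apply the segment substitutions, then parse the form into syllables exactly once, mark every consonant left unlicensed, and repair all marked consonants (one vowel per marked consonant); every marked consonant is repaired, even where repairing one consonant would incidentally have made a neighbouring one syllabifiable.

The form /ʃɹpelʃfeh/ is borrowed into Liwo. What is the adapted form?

xeɹpelexfehe

Substitution: /ʃ/ → /x/, giving /xɹpelxfeh/.
The consonants /x/, /l/, /h/ cannot be parsed into a legal (C)(C)V syllable (no codas are permitted; onsets may contain at most 2 consonants).
Inserting the epenthetic vowel yields /x/ → /xe/, /l/ → /le/, /h/ → /he/.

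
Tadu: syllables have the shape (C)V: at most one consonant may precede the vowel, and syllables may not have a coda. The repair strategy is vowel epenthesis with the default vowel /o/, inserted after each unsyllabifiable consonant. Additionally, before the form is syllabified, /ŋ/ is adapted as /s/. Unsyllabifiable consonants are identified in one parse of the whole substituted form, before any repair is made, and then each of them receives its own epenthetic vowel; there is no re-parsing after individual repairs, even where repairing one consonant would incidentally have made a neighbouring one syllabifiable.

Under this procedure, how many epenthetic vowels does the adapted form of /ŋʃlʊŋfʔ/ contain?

After substitution the input is /sʃlʊsfʔ/.
The unsyllabifiable consonants are /s/, /ʃ/, /s/, /f/, /ʔ/; each receives one epenthetic vowel.

5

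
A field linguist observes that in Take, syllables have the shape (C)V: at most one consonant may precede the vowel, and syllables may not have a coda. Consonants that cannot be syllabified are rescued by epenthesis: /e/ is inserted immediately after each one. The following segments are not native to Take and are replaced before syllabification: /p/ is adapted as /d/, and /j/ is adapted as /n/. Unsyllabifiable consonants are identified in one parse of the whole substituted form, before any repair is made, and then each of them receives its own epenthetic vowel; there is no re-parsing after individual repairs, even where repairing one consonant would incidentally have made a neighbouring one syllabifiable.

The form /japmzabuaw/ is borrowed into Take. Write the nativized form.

nademezabuawe

Substitution: /j/ → /n/, /p/ → /d/, giving /nadmzabuaw/.
Under (C)V, the unsyllabifiable consonants are /d/, /m/, /w/ (no codas are permitted; onsets are limited to one consonant).
Epenthesis after each stranded consonant: /d/ → /de/, /m/ → /me/, /w/ → /we/.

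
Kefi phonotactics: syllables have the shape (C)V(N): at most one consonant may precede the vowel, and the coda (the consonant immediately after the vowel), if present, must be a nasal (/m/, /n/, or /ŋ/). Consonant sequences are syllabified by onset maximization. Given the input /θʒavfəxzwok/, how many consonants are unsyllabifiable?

Under (C)V(N), the unsyllabifiable consonants are /θ/, /v/, /x/, /z/, /k/ (only a nasal (/m/, /n/, or /ŋ/) is licensed in coda position; onsets are limited to one consonant).

5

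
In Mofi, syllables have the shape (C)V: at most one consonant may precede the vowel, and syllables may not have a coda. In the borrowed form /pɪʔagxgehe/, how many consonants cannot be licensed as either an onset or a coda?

2

The consonants /g/, /x/ cannot be parsed into a legal (C)V syllable (no codas are permitted; onsets are limited to one consonant).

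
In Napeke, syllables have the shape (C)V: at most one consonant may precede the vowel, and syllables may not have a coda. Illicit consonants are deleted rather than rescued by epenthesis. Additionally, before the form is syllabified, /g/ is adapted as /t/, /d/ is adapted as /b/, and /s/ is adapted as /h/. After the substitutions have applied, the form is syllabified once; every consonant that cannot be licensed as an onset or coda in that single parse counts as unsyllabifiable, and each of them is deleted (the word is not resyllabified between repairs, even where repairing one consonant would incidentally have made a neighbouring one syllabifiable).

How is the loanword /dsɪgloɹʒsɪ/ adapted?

Substitution: /d/ → /b/, /s/ → /h/, /g/ → /t/, giving /bhɪtloɹʒhɪ/.
Syllabifying with onset maximization leaves /b/, /t/, /ɹ/, /ʒ/ stranded (no codas are permitted; onsets are limited to one consonant).
Deleting the stranded consonants removes /b/, /t/, /ɹ/, /ʒ/.

hɪlohɪ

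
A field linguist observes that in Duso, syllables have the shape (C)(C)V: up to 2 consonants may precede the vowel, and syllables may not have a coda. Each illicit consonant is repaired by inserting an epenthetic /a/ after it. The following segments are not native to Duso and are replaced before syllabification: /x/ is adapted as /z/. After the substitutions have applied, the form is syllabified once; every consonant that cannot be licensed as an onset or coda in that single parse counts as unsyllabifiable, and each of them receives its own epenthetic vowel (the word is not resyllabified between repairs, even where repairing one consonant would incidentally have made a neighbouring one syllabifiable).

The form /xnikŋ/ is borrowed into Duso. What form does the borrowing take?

Substitution: /x/ → /z/, giving /znikŋ/.
Under (C)(C)V, the unsyllabifiable consonants are /k/, /ŋ/ (no codas are permitted; onsets may contain at most 2 consonants).
Inserting the epenthetic vowel yields /k/ → /ka/, /ŋ/ → /ŋa/.

znikaŋa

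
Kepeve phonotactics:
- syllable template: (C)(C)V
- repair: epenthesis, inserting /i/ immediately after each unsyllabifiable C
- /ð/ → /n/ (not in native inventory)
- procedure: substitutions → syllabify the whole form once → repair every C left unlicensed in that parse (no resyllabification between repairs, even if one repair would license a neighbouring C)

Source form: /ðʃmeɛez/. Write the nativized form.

Substitution: /ð/ → /n/, giving /nʃmeɛez/.
Syllabifying with onset maximization leaves /n/, /z/ stranded (no codas are permitted; onsets may contain at most 2 consonants).
Epenthesis after each stranded consonant: /n/ → /ni/, /z/ → /zi/.

niʃmeɛezi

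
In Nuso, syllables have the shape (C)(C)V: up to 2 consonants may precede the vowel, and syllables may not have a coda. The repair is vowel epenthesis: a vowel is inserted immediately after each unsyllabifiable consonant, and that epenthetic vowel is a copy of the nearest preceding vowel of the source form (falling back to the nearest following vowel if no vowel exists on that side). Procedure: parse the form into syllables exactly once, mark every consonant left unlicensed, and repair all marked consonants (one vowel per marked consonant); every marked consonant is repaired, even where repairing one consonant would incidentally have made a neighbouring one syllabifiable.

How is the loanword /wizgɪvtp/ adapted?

The consonants /v/, /t/, /p/ cannot be parsed into a legal (C)(C)V syllable (no codas are permitted; onsets may contain at most 2 consonants).
Epenthesis after each stranded consonant: /v/ → /vɪ/, /t/ → /tɪ/, /p/ → /pɪ/.

wizgɪvɪtɪpɪ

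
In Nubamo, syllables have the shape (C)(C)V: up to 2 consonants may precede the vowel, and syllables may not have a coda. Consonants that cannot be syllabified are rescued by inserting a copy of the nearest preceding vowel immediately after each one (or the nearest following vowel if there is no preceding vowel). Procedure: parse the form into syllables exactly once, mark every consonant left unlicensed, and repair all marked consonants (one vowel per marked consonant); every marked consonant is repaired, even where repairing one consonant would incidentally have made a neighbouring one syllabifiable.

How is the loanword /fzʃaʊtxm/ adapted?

Syllabifying with onset maximization leaves /f/, /t/, /x/, /m/ stranded (no codas are permitted; onsets may contain at most 2 consonants).
Each unlicensed consonant becomes the onset of a new syllable: /f/ → /fa/, /t/ → /tʊ/, /x/ → /xʊ/, /m/ → /mʊ/.

fazʃaʊtʊxʊmʊ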